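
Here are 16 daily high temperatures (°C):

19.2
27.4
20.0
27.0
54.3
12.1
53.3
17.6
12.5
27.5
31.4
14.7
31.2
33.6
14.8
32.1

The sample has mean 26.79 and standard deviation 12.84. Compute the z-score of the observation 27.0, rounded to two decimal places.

0.02

z = (27.0 − 26.79) / 12.84 = 0.02.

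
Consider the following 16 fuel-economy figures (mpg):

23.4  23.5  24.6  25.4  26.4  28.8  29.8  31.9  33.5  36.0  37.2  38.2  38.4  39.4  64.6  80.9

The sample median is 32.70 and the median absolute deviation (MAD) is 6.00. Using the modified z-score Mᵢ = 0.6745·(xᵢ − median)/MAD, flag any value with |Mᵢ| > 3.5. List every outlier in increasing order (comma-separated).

|Mᵢ| > 3.5 ⇔ |xᵢ − 32.70| > 3.5·6.00/0.6745 = 31.13.
So outliers lie outside [1.57, 63.83].
64.6: M = 3.59 → outlier.
80.9: M = 5.42 → outlier.

64.6, 80.9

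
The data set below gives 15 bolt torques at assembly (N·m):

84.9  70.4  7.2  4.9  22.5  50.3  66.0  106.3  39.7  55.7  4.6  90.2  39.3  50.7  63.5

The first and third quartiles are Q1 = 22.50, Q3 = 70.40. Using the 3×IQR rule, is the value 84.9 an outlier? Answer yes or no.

no

IQR = Q3 − Q1 = 70.40 − 22.50 = 47.90.
Lower fence = Q1 − 3·IQR = 22.50 − 143.70 = -121.20.
Upper fence = Q3 + 3·IQR = 70.40 + 143.70 = 214.10.
84.9 lies within [-121.20, 214.10].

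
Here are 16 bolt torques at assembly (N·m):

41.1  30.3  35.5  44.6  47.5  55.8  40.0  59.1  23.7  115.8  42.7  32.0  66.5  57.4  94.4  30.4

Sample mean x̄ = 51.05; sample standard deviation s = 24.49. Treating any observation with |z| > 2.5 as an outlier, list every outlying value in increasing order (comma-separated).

Cutoffs at x̄ ± 2.5s: 51.05 ± 2.5·24.49 = [-10.175, 112.275].
115.8: z = 2.64, |z| > 2.5 → outlier.
Every other value lies within [-10.175, 112.275].

115.8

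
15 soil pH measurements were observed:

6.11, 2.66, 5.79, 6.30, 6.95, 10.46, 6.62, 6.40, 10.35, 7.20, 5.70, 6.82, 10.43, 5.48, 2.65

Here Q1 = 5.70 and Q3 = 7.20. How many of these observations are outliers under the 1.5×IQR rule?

IQR = 1.50; fences at 5.70 − 2.25 = 3.45 and 7.20 + 2.25 = 9.45.
Outside the cutoffs: 2.65, 2.66, 10.35, 10.43, 10.46.

5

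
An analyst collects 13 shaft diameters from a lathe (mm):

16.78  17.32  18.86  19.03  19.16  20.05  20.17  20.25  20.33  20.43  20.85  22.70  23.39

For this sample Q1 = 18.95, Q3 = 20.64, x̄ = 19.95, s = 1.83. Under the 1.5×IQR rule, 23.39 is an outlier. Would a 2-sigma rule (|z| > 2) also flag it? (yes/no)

z = (23.39 − 19.95) / 1.83 = 1.88.
|z| = 1.88 ≤ 2.

no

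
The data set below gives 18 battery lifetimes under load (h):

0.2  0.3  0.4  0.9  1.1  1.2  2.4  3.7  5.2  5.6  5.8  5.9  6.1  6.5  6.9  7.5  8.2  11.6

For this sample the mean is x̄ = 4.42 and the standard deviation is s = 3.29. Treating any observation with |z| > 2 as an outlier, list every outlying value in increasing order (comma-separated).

Cutoffs at x̄ ± 2s: 4.42 ± 2·3.29 = [-2.16, 11.00].
11.6: z = 2.18, |z| > 2 → outlier.
Every other value lies within [-2.16, 11.00].

11.6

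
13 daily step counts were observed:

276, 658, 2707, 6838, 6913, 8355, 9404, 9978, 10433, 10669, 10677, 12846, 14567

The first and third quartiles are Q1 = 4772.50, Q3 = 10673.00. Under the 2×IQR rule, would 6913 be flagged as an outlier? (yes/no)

no

IQR = Q3 − Q1 = 10673.00 − 4772.50 = 5900.50.
Lower fence = Q1 − 2·IQR = 4772.50 − 11801.00 = -7028.50.
Upper fence = Q3 + 2·IQR = 10673.00 + 11801.00 = 22474.00.
6913 lies within [-7028.50, 22474.00].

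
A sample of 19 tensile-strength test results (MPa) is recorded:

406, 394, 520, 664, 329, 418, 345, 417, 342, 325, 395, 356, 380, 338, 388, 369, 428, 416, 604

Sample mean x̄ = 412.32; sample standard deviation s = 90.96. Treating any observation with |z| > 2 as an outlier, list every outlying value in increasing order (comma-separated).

Cutoffs at x̄ ± 2s: 412.32 ± 2·90.96 = [230.40, 594.24].
604: z = 2.11, |z| > 2 → outlier.
664: z = 2.77, |z| > 2 → outlier.
Every other value lies within [230.40, 594.24].

604, 664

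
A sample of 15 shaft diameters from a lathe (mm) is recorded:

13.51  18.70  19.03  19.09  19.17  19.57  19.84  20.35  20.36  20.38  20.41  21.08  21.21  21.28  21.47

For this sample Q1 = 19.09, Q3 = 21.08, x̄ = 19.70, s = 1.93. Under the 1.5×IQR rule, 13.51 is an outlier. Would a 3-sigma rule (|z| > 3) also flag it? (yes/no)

z = (13.51 − 19.70) / 1.93 = -3.21.
|z| = 3.21 > 3.

yes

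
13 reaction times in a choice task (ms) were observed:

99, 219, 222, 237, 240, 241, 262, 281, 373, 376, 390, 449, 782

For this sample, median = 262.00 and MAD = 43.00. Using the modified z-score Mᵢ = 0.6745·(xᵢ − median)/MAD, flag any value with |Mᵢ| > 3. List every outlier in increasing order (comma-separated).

782

|Mᵢ| > 3 ⇔ |xᵢ − 262.00| > 3·43.00/0.6745 = 191.25.
So outliers lie outside [70.75, 453.25].
782: M = 8.16 → outlier.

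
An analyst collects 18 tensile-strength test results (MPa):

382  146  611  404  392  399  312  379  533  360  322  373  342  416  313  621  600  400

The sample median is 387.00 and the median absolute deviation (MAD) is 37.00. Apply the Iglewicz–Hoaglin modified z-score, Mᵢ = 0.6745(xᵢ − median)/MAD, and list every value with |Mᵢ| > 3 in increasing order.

|Mᵢ| > 3 ⇔ |xᵢ − 387.00| > 3·37.00/0.6745 = 164.57.
So outliers lie outside [222.43, 551.57].
146: M = -4.39 → outlier.
600: M = 3.88 → outlier.
611: M = 4.08 → outlier.
621: M = 4.27 → outlier.

146, 600, 611, 621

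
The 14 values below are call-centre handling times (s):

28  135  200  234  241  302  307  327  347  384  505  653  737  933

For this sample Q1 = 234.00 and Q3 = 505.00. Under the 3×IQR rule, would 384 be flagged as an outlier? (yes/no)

IQR = Q3 − Q1 = 505.00 − 234.00 = 271.00.
Lower fence = Q1 − 3·IQR = 234.00 − 813.00 = -579.00.
Upper fence = Q3 + 3·IQR = 505.00 + 813.00 = 1318.00.
384 lies within [-579.00, 1318.00].

no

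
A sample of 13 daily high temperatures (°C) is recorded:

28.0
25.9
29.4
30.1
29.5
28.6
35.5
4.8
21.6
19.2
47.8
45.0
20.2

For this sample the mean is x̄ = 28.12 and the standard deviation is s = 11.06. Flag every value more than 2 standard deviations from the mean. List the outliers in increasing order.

Cutoffs at x̄ ± 2s: 28.12 ± 2·11.06 = [6.00, 50.24].
4.8: z = -2.11, |z| > 2 → outlier.
Every other value lies within [6.00, 50.24].

4.8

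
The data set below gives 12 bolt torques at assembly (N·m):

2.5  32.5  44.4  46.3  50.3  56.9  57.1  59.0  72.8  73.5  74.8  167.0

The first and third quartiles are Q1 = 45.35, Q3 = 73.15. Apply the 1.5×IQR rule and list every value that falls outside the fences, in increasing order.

IQR = Q3 − Q1 = 73.15 − 45.35 = 27.80.
Lower fence = Q1 − 1.5·IQR = 45.35 − 41.70 = 3.65.
Upper fence = Q3 + 1.5·IQR = 73.15 + 41.70 = 114.85.
2.5 < 3.65 → outlier.
167.0 > 114.85 → outlier.
All remaining values lie within [3.65, 114.85].

2.5, 167.0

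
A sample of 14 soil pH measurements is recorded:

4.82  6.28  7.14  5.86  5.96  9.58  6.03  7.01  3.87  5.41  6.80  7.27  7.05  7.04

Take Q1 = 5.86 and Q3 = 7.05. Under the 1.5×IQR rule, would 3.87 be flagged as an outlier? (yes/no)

IQR = Q3 − Q1 = 7.05 − 5.86 = 1.19.
Lower fence = Q1 − 1.5·IQR = 5.86 − 1.785 = 4.075.
Upper fence = Q3 + 1.5·IQR = 7.05 + 1.785 = 8.835.
3.87 lies below the lower fence.

yes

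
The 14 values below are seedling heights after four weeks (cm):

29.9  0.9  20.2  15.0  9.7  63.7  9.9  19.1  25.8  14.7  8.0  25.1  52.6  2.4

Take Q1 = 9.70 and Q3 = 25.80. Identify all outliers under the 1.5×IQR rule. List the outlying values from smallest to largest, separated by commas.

52.6, 63.7

IQR = Q3 − Q1 = 25.80 − 9.70 = 16.10.
Lower fence = Q1 − 1.5·IQR = 9.70 − 24.15 = -14.45.
Upper fence = Q3 + 1.5·IQR = 25.80 + 24.15 = 49.95.
52.6 > 49.95 → outlier.
63.7 > 49.95 → outlier.
All remaining values lie within [-14.45, 49.95].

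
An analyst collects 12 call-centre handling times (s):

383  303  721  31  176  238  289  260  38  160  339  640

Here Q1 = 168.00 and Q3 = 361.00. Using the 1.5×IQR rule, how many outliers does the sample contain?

1

IQR = 193.00; fences at 168.00 − 289.50 = -121.50 and 361.00 + 289.50 = 650.50.
Outside the cutoffs: 721.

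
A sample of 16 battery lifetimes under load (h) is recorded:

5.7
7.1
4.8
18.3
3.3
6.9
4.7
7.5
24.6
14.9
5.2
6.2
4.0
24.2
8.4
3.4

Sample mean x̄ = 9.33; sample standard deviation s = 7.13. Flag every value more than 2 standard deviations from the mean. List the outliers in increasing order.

Cutoffs at x̄ ± 2s: 9.33 ± 2·7.13 = [-4.93, 23.59].
24.2: z = 2.09, |z| > 2 → outlier.
24.6: z = 2.14, |z| > 2 → outlier.
Every other value lies within [-4.93, 23.59].

24.2, 24.6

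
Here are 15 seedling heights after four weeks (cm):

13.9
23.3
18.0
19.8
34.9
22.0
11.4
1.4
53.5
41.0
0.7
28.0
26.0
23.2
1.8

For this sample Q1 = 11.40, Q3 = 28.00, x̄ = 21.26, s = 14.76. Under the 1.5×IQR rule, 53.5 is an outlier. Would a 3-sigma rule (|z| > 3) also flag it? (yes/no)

z = (53.5 − 21.26) / 14.76 = 2.18.
|z| = 2.18 ≤ 3.

no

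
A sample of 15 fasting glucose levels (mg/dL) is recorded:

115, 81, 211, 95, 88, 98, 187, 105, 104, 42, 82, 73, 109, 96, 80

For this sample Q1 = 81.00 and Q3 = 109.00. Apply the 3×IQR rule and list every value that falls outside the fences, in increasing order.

IQR = Q3 − Q1 = 109.00 − 81.00 = 28.00.
Lower fence = Q1 − 3·IQR = 81.00 − 84.00 = -3.00.
Upper fence = Q3 + 3·IQR = 109.00 + 84.00 = 193.00.
211 > 193.00 → outlier.
All remaining values lie within [-3.00, 193.00].

211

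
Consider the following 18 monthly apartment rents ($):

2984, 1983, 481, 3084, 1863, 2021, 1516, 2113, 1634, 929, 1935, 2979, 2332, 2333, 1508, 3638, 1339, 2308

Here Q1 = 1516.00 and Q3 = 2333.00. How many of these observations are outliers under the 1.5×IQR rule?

1

IQR = 817.00; fences at 1516.00 − 1225.50 = 290.50 and 2333.00 + 1225.50 = 3558.50.
Outside the cutoffs: 3638.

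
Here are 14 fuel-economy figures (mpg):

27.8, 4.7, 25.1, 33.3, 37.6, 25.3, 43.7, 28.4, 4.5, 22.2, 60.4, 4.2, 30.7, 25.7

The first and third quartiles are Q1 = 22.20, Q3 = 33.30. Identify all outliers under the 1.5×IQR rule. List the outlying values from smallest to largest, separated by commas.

4.2, 4.5, 4.7, 60.4

IQR = Q3 − Q1 = 33.30 − 22.20 = 11.10.
Lower fence = Q1 − 1.5·IQR = 22.20 − 16.65 = 5.55.
Upper fence = Q3 + 1.5·IQR = 33.30 + 16.65 = 49.95.
4.2 < 5.55 → outlier.
4.5 < 5.55 → outlier.
4.7 < 5.55 → outlier.
60.4 > 49.95 → outlier.
All remaining values lie within [5.55, 49.95].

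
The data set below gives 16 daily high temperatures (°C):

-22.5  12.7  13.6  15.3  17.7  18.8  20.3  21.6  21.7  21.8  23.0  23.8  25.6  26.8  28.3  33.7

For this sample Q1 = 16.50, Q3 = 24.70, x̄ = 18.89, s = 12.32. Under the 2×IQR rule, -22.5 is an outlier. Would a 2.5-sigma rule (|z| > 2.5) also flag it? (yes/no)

yes

z = (-22.5 − 18.89) / 12.32 = -3.36.
|z| = 3.36 > 2.5.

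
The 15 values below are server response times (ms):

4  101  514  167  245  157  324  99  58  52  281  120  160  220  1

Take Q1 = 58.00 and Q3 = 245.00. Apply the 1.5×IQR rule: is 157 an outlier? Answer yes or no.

no

IQR = Q3 − Q1 = 245.00 − 58.00 = 187.00.
Lower fence = Q1 − 1.5·IQR = 58.00 − 280.50 = -222.50.
Upper fence = Q3 + 1.5·IQR = 245.00 + 280.50 = 525.50.
157 lies within [-222.50, 525.50].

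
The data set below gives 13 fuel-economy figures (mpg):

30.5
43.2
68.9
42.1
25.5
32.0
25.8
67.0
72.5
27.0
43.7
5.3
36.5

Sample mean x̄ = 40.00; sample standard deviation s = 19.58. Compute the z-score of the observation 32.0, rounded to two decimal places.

z = (32.0 − 40.00) / 19.58 = -0.41.

-0.41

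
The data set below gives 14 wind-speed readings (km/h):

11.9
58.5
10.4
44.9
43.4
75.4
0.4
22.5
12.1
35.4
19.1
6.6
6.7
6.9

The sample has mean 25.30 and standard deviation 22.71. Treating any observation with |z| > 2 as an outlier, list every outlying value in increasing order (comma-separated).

75.4

Cutoffs at x̄ ± 2s: 25.30 ± 2·22.71 = [-20.12, 70.72].
75.4: z = 2.21, |z| > 2 → outlier.
Every other value lies within [-20.12, 70.72].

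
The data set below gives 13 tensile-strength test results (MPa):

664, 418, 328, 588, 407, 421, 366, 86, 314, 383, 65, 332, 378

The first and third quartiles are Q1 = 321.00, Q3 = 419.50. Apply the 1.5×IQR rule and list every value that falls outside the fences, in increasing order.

IQR = Q3 − Q1 = 419.50 − 321.00 = 98.50.
Lower fence = Q1 − 1.5·IQR = 321.00 − 147.75 = 173.25.
Upper fence = Q3 + 1.5·IQR = 419.50 + 147.75 = 567.25.
65 < 173.25 → outlier.
86 < 173.25 → outlier.
588 > 567.25 → outlier.
664 > 567.25 → outlier.
All remaining values lie within [173.25, 567.25].

65, 86, 588, 664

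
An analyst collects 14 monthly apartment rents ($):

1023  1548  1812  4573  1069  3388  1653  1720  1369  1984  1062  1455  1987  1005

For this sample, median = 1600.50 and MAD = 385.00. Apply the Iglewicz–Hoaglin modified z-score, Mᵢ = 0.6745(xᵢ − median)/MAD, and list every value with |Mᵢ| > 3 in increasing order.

3388, 4573

|Mᵢ| > 3 ⇔ |xᵢ − 1600.50| > 3·385.00/0.6745 = 1712.38.
So outliers lie outside [-111.88, 3312.88].
3388: M = 3.13 → outlier.
4573: M = 5.21 → outlier.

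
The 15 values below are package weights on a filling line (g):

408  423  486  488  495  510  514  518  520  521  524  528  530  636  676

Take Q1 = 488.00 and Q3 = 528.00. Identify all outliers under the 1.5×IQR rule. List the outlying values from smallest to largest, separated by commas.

408, 423, 636, 676

IQR = Q3 − Q1 = 528.00 − 488.00 = 40.00.
Lower fence = Q1 − 1.5·IQR = 488.00 − 60.00 = 428.00.
Upper fence = Q3 + 1.5·IQR = 528.00 + 60.00 = 588.00.
408 < 428.00 → outlier.
423 < 428.00 → outlier.
636 > 588.00 → outlier.
676 > 588.00 → outlier.
All remaining values lie within [428.00, 588.00].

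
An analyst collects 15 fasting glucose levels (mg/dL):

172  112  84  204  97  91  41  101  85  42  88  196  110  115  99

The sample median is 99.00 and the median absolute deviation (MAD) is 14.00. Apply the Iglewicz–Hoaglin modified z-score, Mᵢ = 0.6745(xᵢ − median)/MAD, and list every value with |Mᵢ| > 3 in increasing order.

172, 196, 204

|Mᵢ| > 3 ⇔ |xᵢ − 99.00| > 3·14.00/0.6745 = 62.27.
So outliers lie outside [36.73, 161.27].
172: M = 3.52 → outlier.
196: M = 4.67 → outlier.
204: M = 5.06 → outlier.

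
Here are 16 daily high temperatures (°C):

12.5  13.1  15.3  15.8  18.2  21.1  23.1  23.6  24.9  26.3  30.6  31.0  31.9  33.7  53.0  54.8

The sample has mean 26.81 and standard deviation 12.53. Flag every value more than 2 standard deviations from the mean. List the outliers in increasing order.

53.0, 54.8

Cutoffs at x̄ ± 2s: 26.81 ± 2·12.53 = [1.75, 51.87].
53.0: z = 2.09, |z| > 2 → outlier.
54.8: z = 2.23, |z| > 2 → outlier.
Every other value lies within [1.75, 51.87].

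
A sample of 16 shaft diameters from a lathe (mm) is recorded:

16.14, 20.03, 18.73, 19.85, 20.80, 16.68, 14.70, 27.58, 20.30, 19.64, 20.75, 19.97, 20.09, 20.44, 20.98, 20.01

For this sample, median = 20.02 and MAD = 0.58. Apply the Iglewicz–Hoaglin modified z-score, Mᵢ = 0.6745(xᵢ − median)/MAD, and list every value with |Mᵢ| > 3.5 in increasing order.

|Mᵢ| > 3.5 ⇔ |xᵢ − 20.02| > 3.5·0.58/0.6745 = 3.01.
So outliers lie outside [17.01, 23.03].
14.70: M = -6.19 → outlier.
16.14: M = -4.51 → outlier.
16.68: M = -3.88 → outlier.
27.58: M = 8.79 → outlier.

14.70, 16.14, 16.68, 27.58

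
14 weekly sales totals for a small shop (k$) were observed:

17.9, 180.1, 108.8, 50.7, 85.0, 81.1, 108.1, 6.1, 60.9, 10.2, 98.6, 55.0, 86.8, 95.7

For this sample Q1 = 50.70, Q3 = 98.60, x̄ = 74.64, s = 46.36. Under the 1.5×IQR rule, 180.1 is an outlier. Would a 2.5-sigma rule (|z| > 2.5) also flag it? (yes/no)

z = (180.1 − 74.64) / 46.36 = 2.27.
|z| = 2.27 ≤ 2.5.

no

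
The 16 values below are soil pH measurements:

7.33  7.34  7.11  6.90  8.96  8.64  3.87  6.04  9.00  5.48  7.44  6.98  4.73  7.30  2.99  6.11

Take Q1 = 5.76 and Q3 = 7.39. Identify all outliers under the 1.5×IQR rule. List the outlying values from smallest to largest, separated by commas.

IQR = Q3 − Q1 = 7.39 − 5.76 = 1.63.
Lower fence = Q1 − 1.5·IQR = 5.76 − 2.445 = 3.315.
Upper fence = Q3 + 1.5·IQR = 7.39 + 2.445 = 9.835.
2.99 < 3.315 → outlier.
All remaining values lie within [3.315, 9.835].

2.99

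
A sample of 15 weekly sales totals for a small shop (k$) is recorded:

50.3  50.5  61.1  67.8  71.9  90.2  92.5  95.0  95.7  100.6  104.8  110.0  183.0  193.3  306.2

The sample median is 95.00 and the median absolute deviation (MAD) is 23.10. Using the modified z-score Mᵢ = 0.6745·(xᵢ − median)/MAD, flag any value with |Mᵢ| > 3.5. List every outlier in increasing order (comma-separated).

306.2

|Mᵢ| > 3.5 ⇔ |xᵢ − 95.00| > 3.5·23.10/0.6745 = 119.87.
So outliers lie outside [-24.87, 214.87].
306.2: M = 6.17 → outlier.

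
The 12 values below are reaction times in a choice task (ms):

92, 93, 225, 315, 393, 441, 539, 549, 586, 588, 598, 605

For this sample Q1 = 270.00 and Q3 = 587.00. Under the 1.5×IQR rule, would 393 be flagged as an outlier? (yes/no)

IQR = Q3 − Q1 = 587.00 − 270.00 = 317.00.
Lower fence = Q1 − 1.5·IQR = 270.00 − 475.50 = -205.50.
Upper fence = Q3 + 1.5·IQR = 587.00 + 475.50 = 1062.50.
393 lies within [-205.50, 1062.50].

no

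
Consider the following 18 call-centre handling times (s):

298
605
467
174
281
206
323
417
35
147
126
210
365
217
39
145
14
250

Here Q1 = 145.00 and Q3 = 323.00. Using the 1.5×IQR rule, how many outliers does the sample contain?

1

IQR = 178.00; fences at 145.00 − 267.00 = -122.00 and 323.00 + 267.00 = 590.00.
Outside the cutoffs: 605.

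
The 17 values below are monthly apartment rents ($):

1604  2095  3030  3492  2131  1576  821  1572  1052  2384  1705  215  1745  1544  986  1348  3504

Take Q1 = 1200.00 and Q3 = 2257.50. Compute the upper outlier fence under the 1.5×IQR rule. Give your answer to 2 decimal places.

IQR = Q3 − Q1 = 2257.50 − 1200.00 = 1057.50.
Lower fence = Q1 − 1.5·IQR = 1200.00 − 1586.25 = -386.25.
Upper fence = Q3 + 1.5·IQR = 2257.50 + 1586.25 = 3843.75.

3843.75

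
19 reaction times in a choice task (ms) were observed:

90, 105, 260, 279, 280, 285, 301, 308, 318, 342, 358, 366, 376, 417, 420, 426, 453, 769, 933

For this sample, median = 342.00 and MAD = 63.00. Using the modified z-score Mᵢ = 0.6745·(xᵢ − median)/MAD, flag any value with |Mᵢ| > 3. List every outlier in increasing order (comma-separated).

769, 933

|Mᵢ| > 3 ⇔ |xᵢ − 342.00| > 3·63.00/0.6745 = 280.21.
So outliers lie outside [61.79, 622.21].
769: M = 4.57 → outlier.
933: M = 6.33 → outlier.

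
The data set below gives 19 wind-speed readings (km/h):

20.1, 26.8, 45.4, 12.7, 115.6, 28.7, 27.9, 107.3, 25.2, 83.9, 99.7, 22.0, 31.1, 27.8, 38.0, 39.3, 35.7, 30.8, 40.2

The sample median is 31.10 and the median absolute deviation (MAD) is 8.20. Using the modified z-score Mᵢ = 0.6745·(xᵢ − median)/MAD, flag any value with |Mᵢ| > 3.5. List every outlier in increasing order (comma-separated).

|Mᵢ| > 3.5 ⇔ |xᵢ − 31.10| > 3.5·8.20/0.6745 = 42.55.
So outliers lie outside [-11.45, 73.65].
83.9: M = 4.34 → outlier.
99.7: M = 5.64 → outlier.
107.3: M = 6.27 → outlier.
115.6: M = 6.95 → outlier.

83.9, 99.7, 107.3, 115.6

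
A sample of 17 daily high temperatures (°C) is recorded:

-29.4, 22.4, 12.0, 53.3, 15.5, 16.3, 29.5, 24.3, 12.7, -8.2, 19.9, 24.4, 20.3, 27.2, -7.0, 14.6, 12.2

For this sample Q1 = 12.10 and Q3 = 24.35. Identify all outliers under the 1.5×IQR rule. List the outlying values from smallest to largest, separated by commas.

-29.4, -8.2, -7.0, 53.3

IQR = Q3 − Q1 = 24.35 − 12.10 = 12.25.
Lower fence = Q1 − 1.5·IQR = 12.10 − 18.375 = -6.275.
Upper fence = Q3 + 1.5·IQR = 24.35 + 18.375 = 42.725.
-29.4 < -6.275 → outlier.
-8.2 < -6.275 → outlier.
-7.0 < -6.275 → outlier.
53.3 > 42.725 → outlier.
All remaining values lie within [-6.275, 42.725].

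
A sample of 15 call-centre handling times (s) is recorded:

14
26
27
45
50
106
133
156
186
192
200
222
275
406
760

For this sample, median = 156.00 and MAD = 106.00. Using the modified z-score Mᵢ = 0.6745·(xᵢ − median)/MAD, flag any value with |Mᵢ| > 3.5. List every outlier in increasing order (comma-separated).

760

|Mᵢ| > 3.5 ⇔ |xᵢ − 156.00| > 3.5·106.00/0.6745 = 550.04.
So outliers lie outside [-394.04, 706.04].
760: M = 3.84 → outlier.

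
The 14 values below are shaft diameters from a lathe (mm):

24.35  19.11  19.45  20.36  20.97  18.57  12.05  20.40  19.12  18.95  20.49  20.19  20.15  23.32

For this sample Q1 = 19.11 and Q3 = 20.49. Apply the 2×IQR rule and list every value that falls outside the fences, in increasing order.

12.05, 23.32, 24.35

IQR = Q3 − Q1 = 20.49 − 19.11 = 1.38.
Lower fence = Q1 − 2·IQR = 19.11 − 2.76 = 16.35.
Upper fence = Q3 + 2·IQR = 20.49 + 2.76 = 23.25.
12.05 < 16.35 → outlier.
23.32 > 23.25 → outlier.
24.35 > 23.25 → outlier.
All remaining values lie within [16.35, 23.25].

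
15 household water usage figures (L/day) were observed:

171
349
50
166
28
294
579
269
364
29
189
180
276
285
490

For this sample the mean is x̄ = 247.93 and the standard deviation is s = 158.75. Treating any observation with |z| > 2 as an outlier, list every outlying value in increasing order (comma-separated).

579

Cutoffs at x̄ ± 2s: 247.93 ± 2·158.75 = [-69.57, 565.43].
579: z = 2.09, |z| > 2 → outlier.
Every other value lies within [-69.57, 565.43].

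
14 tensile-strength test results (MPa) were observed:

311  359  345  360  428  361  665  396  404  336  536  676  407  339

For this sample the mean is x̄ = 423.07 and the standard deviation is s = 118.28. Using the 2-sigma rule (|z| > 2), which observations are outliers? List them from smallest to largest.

665, 676

Cutoffs at x̄ ± 2s: 423.07 ± 2·118.28 = [186.51, 659.63].
665: z = 2.05, |z| > 2 → outlier.
676: z = 2.14, |z| > 2 → outlier.
Every other value lies within [186.51, 659.63].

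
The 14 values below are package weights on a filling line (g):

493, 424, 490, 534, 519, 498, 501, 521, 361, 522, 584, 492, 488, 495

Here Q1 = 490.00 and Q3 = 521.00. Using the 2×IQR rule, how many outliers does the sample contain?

IQR = 31.00; fences at 490.00 − 62.00 = 428.00 and 521.00 + 62.00 = 583.00.
Outside the cutoffs: 361, 424, 584.

3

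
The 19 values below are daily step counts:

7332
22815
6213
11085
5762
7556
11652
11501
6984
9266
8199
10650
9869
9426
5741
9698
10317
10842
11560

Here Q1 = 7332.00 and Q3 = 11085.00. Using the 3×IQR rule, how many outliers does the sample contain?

1

IQR = 3753.00; fences at 7332.00 − 11259.00 = -3927.00 and 11085.00 + 11259.00 = 22344.00.
Outside the cutoffs: 22815.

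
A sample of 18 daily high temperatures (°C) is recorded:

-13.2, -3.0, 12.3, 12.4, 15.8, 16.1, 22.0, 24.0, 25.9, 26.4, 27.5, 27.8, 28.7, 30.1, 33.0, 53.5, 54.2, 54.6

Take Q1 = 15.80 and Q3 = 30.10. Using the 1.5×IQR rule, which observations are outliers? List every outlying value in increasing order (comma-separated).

-13.2, 53.5, 54.2, 54.6

IQR = Q3 − Q1 = 30.10 − 15.80 = 14.30.
Lower fence = Q1 − 1.5·IQR = 15.80 − 21.45 = -5.65.
Upper fence = Q3 + 1.5·IQR = 30.10 + 21.45 = 51.55.
-13.2 < -5.65 → outlier.
53.5 > 51.55 → outlier.
54.2 > 51.55 → outlier.
54.6 > 51.55 → outlier.
All remaining values lie within [-5.65, 51.55].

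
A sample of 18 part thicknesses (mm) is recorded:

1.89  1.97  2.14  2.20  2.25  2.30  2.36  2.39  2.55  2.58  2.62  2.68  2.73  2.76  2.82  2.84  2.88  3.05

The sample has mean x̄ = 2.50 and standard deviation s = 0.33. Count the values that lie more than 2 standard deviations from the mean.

0

Cutoffs: x̄ ± 2s = [1.84, 3.16].
Every value lies within the cutoffs.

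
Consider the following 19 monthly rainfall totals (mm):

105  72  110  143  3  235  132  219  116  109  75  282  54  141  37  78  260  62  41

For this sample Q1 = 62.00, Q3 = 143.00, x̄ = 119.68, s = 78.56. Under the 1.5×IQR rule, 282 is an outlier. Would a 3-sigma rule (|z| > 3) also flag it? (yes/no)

no

z = (282 − 119.68) / 78.56 = 2.07.
|z| = 2.07 ≤ 3.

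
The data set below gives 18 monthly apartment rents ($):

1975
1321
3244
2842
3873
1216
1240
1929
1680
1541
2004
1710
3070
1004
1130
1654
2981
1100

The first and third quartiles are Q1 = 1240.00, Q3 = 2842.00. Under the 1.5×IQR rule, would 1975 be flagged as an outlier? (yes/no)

IQR = Q3 − Q1 = 2842.00 − 1240.00 = 1602.00.
Lower fence = Q1 − 1.5·IQR = 1240.00 − 2403.00 = -1163.00.
Upper fence = Q3 + 1.5·IQR = 2842.00 + 2403.00 = 5245.00.
1975 lies within [-1163.00, 5245.00].

no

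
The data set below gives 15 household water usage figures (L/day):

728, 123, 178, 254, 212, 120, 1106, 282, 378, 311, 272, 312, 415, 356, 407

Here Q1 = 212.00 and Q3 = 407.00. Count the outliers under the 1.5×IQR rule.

IQR = 195.00; fences at 212.00 − 292.50 = -80.50 and 407.00 + 292.50 = 699.50.
Outside the cutoffs: 728, 1106.

2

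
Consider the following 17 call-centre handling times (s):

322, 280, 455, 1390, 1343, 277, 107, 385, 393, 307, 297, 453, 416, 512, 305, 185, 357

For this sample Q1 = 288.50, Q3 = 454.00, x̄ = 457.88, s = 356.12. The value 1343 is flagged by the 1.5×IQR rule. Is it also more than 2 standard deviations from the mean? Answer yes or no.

z = (1343 − 457.88) / 356.12 = 2.49.
|z| = 2.49 > 2.

yes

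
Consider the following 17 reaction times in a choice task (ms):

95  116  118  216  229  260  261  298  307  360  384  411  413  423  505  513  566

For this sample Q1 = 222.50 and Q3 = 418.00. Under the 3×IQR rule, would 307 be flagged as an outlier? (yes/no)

IQR = Q3 − Q1 = 418.00 − 222.50 = 195.50.
Lower fence = Q1 − 3·IQR = 222.50 − 586.50 = -364.00.
Upper fence = Q3 + 3·IQR = 418.00 + 586.50 = 1004.50.
307 lies within [-364.00, 1004.50].

no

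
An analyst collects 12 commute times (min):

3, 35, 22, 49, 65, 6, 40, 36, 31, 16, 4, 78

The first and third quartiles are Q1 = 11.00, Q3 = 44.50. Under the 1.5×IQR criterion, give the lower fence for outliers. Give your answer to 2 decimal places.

IQR = Q3 − Q1 = 44.50 − 11.00 = 33.50.
Lower fence = Q1 − 1.5·IQR = 11.00 − 50.25 = -39.25.
Upper fence = Q3 + 1.5·IQR = 44.50 + 50.25 = 94.75.

-39.25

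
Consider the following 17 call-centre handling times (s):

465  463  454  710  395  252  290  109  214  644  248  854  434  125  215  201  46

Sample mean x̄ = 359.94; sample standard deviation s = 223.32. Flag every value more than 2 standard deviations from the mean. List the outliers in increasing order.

Cutoffs at x̄ ± 2s: 359.94 ± 2·223.32 = [-86.70, 806.58].
854: z = 2.21, |z| > 2 → outlier.
Every other value lies within [-86.70, 806.58].

854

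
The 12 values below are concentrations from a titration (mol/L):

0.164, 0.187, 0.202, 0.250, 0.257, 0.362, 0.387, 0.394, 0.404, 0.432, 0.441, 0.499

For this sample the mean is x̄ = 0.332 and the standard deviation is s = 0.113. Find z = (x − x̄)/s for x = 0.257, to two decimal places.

-0.66

z = (0.257 − 0.332) / 0.113 = -0.66.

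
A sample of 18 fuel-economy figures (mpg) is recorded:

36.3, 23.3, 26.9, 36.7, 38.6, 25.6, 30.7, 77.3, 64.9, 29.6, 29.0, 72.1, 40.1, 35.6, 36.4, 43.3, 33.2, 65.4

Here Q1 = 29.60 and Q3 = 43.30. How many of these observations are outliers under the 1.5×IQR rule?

IQR = 13.70; fences at 29.60 − 20.55 = 9.05 and 43.30 + 20.55 = 63.85.
Outside the cutoffs: 64.9, 65.4, 72.1, 77.3.

4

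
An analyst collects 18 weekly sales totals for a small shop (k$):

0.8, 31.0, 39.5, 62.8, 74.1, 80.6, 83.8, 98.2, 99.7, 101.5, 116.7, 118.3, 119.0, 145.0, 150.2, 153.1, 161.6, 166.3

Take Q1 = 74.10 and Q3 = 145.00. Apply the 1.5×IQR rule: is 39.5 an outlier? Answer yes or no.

IQR = Q3 − Q1 = 145.00 − 74.10 = 70.90.
Lower fence = Q1 − 1.5·IQR = 74.10 − 106.35 = -32.25.
Upper fence = Q3 + 1.5·IQR = 145.00 + 106.35 = 251.35.
39.5 lies within [-32.25, 251.35].

no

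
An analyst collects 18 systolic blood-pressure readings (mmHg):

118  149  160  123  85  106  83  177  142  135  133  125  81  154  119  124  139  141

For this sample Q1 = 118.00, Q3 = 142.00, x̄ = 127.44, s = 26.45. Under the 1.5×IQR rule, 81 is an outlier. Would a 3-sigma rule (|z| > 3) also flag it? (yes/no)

no

z = (81 − 127.44) / 26.45 = -1.76.
|z| = 1.76 ≤ 3.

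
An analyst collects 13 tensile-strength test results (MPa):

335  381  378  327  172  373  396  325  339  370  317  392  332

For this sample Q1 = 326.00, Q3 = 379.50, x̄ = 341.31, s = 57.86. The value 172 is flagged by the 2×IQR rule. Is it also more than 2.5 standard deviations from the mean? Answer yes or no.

yes

z = (172 − 341.31) / 57.86 = -2.93.
|z| = 2.93 > 2.5.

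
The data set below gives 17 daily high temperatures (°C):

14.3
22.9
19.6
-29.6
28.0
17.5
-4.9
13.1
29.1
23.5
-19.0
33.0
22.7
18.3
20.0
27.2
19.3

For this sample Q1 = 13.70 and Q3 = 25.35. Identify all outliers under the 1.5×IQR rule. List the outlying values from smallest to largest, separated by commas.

IQR = Q3 − Q1 = 25.35 − 13.70 = 11.65.
Lower fence = Q1 − 1.5·IQR = 13.70 − 17.475 = -3.775.
Upper fence = Q3 + 1.5·IQR = 25.35 + 17.475 = 42.825.
-29.6 < -3.775 → outlier.
-19.0 < -3.775 → outlier.
-4.9 < -3.775 → outlier.
All remaining values lie within [-3.775, 42.825].

-29.6, -19.0, -4.9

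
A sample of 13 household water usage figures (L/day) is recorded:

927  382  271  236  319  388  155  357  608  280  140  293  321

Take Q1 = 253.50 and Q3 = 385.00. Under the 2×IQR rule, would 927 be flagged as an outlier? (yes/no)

IQR = Q3 − Q1 = 385.00 − 253.50 = 131.50.
Lower fence = Q1 − 2·IQR = 253.50 − 263.00 = -9.50.
Upper fence = Q3 + 2·IQR = 385.00 + 263.00 = 648.00.
927 lies above the upper fence.

yes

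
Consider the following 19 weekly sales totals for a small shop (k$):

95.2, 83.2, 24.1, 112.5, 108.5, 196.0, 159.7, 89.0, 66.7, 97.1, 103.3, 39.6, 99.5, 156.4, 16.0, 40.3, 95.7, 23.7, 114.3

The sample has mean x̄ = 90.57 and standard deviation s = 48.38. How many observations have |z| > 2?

Cutoffs: x̄ ± 2s = [-6.19, 187.33].
Outside the cutoffs: 196.0.

1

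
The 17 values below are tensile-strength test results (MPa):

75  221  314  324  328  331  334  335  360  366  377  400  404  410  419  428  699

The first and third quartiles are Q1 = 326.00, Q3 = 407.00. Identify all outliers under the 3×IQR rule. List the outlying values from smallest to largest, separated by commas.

IQR = Q3 − Q1 = 407.00 − 326.00 = 81.00.
Lower fence = Q1 − 3·IQR = 326.00 − 243.00 = 83.00.
Upper fence = Q3 + 3·IQR = 407.00 + 243.00 = 650.00.
75 < 83.00 → outlier.
699 > 650.00 → outlier.
All remaining values lie within [83.00, 650.00].

75, 699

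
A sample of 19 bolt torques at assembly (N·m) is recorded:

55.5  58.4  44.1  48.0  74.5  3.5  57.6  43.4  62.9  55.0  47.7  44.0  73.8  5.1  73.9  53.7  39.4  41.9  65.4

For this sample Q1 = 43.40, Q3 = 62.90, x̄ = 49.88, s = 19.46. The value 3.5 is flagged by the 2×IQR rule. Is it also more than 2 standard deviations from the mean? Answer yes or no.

yes

z = (3.5 − 49.88) / 19.46 = -2.38.
|z| = 2.38 > 2.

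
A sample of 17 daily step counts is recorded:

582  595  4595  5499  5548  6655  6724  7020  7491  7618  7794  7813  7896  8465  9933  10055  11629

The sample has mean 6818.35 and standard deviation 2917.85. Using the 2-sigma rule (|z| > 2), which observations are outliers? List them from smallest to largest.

Cutoffs at x̄ ± 2s: 6818.35 ± 2·2917.85 = [982.65, 12654.05].
582: z = -2.14, |z| > 2 → outlier.
595: z = -2.13, |z| > 2 → outlier.
Every other value lies within [982.65, 12654.05].

582, 595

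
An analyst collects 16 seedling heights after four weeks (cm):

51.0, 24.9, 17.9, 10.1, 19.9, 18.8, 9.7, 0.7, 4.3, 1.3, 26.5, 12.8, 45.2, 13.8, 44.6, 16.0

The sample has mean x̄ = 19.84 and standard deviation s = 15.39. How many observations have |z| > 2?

Cutoffs: x̄ ± 2s = [-10.94, 50.62].
Outside the cutoffs: 51.0.

1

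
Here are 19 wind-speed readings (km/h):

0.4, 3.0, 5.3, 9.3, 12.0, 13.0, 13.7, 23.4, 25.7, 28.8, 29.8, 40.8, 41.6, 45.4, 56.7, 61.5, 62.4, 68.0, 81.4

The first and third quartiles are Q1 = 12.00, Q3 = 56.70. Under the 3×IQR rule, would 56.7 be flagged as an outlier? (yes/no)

IQR = Q3 − Q1 = 56.70 − 12.00 = 44.70.
Lower fence = Q1 − 3·IQR = 12.00 − 134.10 = -122.10.
Upper fence = Q3 + 3·IQR = 56.70 + 134.10 = 190.80.
56.7 lies within [-122.10, 190.80].

no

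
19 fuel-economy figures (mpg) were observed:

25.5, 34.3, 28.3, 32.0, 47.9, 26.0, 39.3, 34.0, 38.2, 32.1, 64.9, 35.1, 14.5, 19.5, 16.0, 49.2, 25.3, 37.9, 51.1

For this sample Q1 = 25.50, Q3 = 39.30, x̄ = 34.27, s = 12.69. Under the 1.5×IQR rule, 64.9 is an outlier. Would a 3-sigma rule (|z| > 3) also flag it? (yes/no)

no

z = (64.9 − 34.27) / 12.69 = 2.41.
|z| = 2.41 ≤ 3.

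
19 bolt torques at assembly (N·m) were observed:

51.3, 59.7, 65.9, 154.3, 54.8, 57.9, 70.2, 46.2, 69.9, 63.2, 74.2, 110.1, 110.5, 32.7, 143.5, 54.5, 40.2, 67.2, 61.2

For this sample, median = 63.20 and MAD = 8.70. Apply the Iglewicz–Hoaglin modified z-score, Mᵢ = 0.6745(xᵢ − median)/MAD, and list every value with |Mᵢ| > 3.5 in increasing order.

|Mᵢ| > 3.5 ⇔ |xᵢ − 63.20| > 3.5·8.70/0.6745 = 45.14.
So outliers lie outside [18.06, 108.34].
110.1: M = 3.64 → outlier.
110.5: M = 3.67 → outlier.
143.5: M = 6.23 → outlier.
154.3: M = 7.06 → outlier.

110.1, 110.5, 143.5, 154.3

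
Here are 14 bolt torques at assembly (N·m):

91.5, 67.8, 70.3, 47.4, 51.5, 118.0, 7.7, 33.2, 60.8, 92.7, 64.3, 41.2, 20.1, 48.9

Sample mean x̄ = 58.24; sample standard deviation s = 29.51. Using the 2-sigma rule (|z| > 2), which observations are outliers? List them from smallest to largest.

Cutoffs at x̄ ± 2s: 58.24 ± 2·29.51 = [-0.78, 117.26].
118.0: z = 2.03, |z| > 2 → outlier.
Every other value lies within [-0.78, 117.26].

118.0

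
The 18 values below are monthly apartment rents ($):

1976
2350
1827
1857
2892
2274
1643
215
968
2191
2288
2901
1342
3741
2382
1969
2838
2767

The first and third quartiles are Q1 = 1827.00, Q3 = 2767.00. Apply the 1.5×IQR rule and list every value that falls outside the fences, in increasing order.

215

IQR = Q3 − Q1 = 2767.00 − 1827.00 = 940.00.
Lower fence = Q1 − 1.5·IQR = 1827.00 − 1410.00 = 417.00.
Upper fence = Q3 + 1.5·IQR = 2767.00 + 1410.00 = 4177.00.
215 < 417.00 → outlier.
All remaining values lie within [417.00, 4177.00].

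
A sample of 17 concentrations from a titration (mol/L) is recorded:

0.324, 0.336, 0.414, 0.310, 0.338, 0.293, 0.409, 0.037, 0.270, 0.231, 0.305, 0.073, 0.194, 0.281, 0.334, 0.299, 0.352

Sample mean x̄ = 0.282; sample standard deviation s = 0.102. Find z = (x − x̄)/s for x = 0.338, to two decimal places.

0.55

z = (0.338 − 0.282) / 0.102 = 0.55.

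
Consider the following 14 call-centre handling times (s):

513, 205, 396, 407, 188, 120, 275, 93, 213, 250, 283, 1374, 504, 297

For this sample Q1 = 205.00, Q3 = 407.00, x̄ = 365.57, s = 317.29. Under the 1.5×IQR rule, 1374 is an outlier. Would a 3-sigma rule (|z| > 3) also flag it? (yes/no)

yes

z = (1374 − 365.57) / 317.29 = 3.18.
|z| = 3.18 > 3.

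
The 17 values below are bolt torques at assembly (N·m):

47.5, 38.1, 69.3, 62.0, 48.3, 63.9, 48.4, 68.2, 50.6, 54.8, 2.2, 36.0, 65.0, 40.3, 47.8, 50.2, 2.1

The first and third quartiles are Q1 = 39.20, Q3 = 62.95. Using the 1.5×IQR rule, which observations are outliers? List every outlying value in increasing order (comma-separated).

IQR = Q3 − Q1 = 62.95 − 39.20 = 23.75.
Lower fence = Q1 − 1.5·IQR = 39.20 − 35.625 = 3.575.
Upper fence = Q3 + 1.5·IQR = 62.95 + 35.625 = 98.575.
2.1 < 3.575 → outlier.
2.2 < 3.575 → outlier.
All remaining values lie within [3.575, 98.575].

2.1, 2.2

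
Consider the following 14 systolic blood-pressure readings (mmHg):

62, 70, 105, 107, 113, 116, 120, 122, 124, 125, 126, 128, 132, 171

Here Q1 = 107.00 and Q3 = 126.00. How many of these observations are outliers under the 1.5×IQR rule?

3

IQR = 19.00; fences at 107.00 − 28.50 = 78.50 and 126.00 + 28.50 = 154.50.
Outside the cutoffs: 62, 70, 171.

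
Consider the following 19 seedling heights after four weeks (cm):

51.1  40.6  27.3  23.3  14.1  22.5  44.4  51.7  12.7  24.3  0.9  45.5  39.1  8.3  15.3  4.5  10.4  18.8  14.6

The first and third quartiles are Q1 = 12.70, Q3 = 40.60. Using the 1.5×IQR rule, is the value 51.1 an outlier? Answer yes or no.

IQR = Q3 − Q1 = 40.60 − 12.70 = 27.90.
Lower fence = Q1 − 1.5·IQR = 12.70 − 41.85 = -29.15.
Upper fence = Q3 + 1.5·IQR = 40.60 + 41.85 = 82.45.
51.1 lies within [-29.15, 82.45].

no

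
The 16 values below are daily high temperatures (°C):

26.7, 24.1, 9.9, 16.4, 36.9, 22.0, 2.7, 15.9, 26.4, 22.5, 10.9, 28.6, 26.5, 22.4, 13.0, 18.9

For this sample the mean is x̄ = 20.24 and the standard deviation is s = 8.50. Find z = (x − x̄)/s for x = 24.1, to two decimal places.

z = (24.1 − 20.24) / 8.50 = 0.45.

0.45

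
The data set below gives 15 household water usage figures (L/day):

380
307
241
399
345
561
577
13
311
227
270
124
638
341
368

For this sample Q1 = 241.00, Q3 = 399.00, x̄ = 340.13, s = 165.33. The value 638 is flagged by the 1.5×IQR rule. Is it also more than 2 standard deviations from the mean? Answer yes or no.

z = (638 − 340.13) / 165.33 = 1.80.
|z| = 1.80 ≤ 2.

no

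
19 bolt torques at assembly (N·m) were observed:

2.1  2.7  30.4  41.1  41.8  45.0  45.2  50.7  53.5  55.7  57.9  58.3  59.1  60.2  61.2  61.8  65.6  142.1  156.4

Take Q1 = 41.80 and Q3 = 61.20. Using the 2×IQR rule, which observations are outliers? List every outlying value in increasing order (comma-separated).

IQR = Q3 − Q1 = 61.20 − 41.80 = 19.40.
Lower fence = Q1 − 2·IQR = 41.80 − 38.80 = 3.00.
Upper fence = Q3 + 2·IQR = 61.20 + 38.80 = 100.00.
2.1 < 3.00 → outlier.
2.7 < 3.00 → outlier.
142.1 > 100.00 → outlier.
156.4 > 100.00 → outlier.
All remaining values lie within [3.00, 100.00].

2.1, 2.7, 142.1, 156.4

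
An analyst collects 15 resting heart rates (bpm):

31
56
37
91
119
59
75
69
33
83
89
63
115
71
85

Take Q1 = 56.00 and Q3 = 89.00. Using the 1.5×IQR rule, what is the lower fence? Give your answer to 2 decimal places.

6.50

IQR = Q3 − Q1 = 89.00 − 56.00 = 33.00.
Lower fence = Q1 − 1.5·IQR = 56.00 − 49.50 = 6.50.
Upper fence = Q3 + 1.5·IQR = 89.00 + 49.50 = 138.50.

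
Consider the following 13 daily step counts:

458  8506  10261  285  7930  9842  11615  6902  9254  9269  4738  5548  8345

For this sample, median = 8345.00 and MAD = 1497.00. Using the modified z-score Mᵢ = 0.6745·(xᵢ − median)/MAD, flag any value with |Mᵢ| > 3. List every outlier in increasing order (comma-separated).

285, 458

|Mᵢ| > 3 ⇔ |xᵢ − 8345.00| > 3·1497.00/0.6745 = 6658.27.
So outliers lie outside [1686.73, 15003.27].
285: M = -3.63 → outlier.
458: M = -3.55 → outlier.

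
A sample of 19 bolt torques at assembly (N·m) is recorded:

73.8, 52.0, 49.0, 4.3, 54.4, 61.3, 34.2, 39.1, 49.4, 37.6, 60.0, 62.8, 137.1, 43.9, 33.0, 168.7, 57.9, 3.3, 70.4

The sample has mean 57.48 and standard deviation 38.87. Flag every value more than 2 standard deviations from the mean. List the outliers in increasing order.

137.1, 168.7

Cutoffs at x̄ ± 2s: 57.48 ± 2·38.87 = [-20.26, 135.22].
137.1: z = 2.05, |z| > 2 → outlier.
168.7: z = 2.86, |z| > 2 → outlier.
Every other value lies within [-20.26, 135.22].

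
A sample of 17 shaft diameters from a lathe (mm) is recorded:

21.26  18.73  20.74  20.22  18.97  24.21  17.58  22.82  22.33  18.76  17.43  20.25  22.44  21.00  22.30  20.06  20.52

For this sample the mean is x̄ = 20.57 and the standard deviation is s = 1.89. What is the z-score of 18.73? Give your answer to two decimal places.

-0.97

z = (18.73 − 20.57) / 1.89 = -0.97.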